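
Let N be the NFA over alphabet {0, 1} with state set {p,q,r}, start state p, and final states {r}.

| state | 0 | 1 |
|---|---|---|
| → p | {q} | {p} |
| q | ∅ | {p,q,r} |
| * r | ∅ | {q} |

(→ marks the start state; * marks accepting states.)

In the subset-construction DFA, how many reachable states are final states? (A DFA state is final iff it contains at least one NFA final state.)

1

Start state of the DFA: {p}.
{p} --0--> {q}  [new]
{p} --1--> {p}  [seen]
{q} --0--> ∅  [new]
{q} --1--> {p,q,r}  [new]
∅ --0--> ∅  [seen]
∅ --1--> ∅  [seen]
{p,q,r} --0--> {q}  [seen]
{p,q,r} --1--> {p,q,r}  [seen]
Reachable DFA states: {p}, {q}, ∅, {p,q,r}.
Accepting DFA states (contain an NFA accepting state): {p,q,r}.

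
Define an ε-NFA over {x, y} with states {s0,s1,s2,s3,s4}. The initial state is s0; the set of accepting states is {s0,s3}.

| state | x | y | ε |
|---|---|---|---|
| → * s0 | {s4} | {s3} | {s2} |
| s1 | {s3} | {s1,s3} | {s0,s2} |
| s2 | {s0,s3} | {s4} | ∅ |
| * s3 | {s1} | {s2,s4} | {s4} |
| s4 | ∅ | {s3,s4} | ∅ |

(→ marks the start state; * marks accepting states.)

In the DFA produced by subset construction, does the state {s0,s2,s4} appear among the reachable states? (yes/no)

Start state of the DFA: {s0,s2} (ε-closure of the NFA start).
{s0,s2} --x--> {s0,s2,s3,s4}  [new]
{s0,s2} --y--> {s3,s4}  [new]
{s0,s2,s3,s4} --x--> {s0,s1,s2,s3,s4}  [new]
{s0,s2,s3,s4} --y--> {s2,s3,s4}  [new]
{s3,s4} --x--> {s0,s1,s2}  [new]
{s3,s4} --y--> {s2,s3,s4}  [seen]
{s0,s1,s2,s3,s4} --x--> {s0,s1,s2,s3,s4}  [seen]
{s0,s1,s2,s3,s4} --y--> {s0,s1,s2,s3,s4}  [seen]
{s2,s3,s4} --x--> {s0,s1,s2,s3,s4}  [seen]
{s2,s3,s4} --y--> {s2,s3,s4}  [seen]
{s0,s1,s2} --x--> {s0,s2,s3,s4}  [seen]
{s0,s1,s2} --y--> {s0,s1,s2,s3,s4}  [seen]
Reachable DFA states: {s0,s2}, {s0,s2,s3,s4}, {s3,s4}, {s0,s1,s2,s3,s4}, {s2,s3,s4}, {s0,s1,s2}.
{s0,s2,s4} is not among them.

no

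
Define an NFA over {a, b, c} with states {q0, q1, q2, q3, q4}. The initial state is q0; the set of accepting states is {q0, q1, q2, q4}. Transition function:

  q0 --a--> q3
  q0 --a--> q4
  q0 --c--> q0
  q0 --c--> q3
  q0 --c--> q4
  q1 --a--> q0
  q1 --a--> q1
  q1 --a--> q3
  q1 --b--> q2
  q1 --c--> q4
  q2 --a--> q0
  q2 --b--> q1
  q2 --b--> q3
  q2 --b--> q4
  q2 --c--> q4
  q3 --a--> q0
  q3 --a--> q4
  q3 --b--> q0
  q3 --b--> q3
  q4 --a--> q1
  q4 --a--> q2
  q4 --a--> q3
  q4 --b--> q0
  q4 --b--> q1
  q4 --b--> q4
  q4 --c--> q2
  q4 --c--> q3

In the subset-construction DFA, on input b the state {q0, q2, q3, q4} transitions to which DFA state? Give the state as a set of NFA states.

{q0, q1, q3, q4}

δ(q0,b) = ∅; δ(q2,b) = {q1, q3, q4}; δ(q3,b) = {q0, q3}; δ(q4,b) = {q0, q1, q4}.
Union: {q0, q1, q3, q4}.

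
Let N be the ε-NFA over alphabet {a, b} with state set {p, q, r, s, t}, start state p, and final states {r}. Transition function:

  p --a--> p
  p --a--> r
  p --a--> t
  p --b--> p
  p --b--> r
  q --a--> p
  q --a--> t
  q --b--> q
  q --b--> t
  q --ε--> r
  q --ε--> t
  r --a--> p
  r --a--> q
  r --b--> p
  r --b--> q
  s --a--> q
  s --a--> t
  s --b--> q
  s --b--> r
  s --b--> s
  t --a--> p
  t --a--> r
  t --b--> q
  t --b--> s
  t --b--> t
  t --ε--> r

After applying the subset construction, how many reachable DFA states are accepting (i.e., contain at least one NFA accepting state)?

4

Start state of the DFA: {p} (ε-closure of the NFA start).
{p} --a--> {p, r, t}  [new]
{p} --b--> {p, r}  [new]
{p, r, t} --a--> {p, q, r, t}  [new]
{p, r, t} --b--> {p, q, r, s, t}  [new]
{p, r} --a--> {p, q, r, t}  [seen]
{p, r} --b--> {p, q, r, t}  [seen]
{p, q, r, t} --a--> {p, q, r, t}  [seen]
{p, q, r, t} --b--> {p, q, r, s, t}  [seen]
{p, q, r, s, t} --a--> {p, q, r, t}  [seen]
{p, q, r, s, t} --b--> {p, q, r, s, t}  [seen]
Reachable DFA states: {p}, {p, r, t}, {p, r}, {p, q, r, t}, {p, q, r, s, t}.
Accepting DFA states (contain an NFA accepting state): {p, r, t}, {p, r}, {p, q, r, t}, {p, q, r, s, t}.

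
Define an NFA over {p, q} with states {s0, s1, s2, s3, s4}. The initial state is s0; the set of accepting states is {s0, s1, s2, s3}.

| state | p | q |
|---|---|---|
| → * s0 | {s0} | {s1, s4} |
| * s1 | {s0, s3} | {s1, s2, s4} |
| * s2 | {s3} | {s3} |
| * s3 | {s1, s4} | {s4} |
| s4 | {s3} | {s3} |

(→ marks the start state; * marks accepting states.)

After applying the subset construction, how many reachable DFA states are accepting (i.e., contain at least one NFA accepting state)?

6

Start state of the DFA: {s0}.
{s0} --p--> {s0}  [seen]
{s0} --q--> {s1, s4}  [new]
{s1, s4} --p--> {s0, s3}  [new]
{s1, s4} --q--> {s1, s2, s3, s4}  [new]
{s0, s3} --p--> {s0, s1, s4}  [new]
{s0, s3} --q--> {s1, s4}  [seen]
{s1, s2, s3, s4} --p--> {s0, s1, s3, s4}  [new]
{s1, s2, s3, s4} --q--> {s1, s2, s3, s4}  [seen]
{s0, s1, s4} --p--> {s0, s3}  [seen]
{s0, s1, s4} --q--> {s1, s2, s3, s4}  [seen]
{s0, s1, s3, s4} --p--> {s0, s1, s3, s4}  [seen]
{s0, s1, s3, s4} --q--> {s1, s2, s3, s4}  [seen]
Reachable DFA states: {s0}, {s1, s4}, {s0, s3}, {s1, s2, s3, s4}, {s0, s1, s4}, {s0, s1, s3, s4}.
Accepting DFA states (contain an NFA accepting state): {s0}, {s1, s4}, {s0, s3}, {s1, s2, s3, s4}, {s0, s1, s4}, {s0, s1, s3, s4}.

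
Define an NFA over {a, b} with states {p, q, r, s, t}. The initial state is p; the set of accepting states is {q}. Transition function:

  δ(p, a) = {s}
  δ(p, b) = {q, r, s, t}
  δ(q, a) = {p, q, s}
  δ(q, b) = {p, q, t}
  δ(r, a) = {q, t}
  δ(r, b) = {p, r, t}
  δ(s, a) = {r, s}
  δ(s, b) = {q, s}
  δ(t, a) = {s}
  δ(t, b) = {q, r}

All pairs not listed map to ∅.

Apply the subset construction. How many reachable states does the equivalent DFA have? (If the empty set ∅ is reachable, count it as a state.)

Start state of the DFA: {p}.
{p} --a--> {s}  [new]
{p} --b--> {q, r, s, t}  [new]
{s} --a--> {r, s}  [new]
{s} --b--> {q, s}  [new]
{q, r, s, t} --a--> {p, q, r, s, t}  [new]
{q, r, s, t} --b--> {p, q, r, s, t}  [seen]
{r, s} --a--> {q, r, s, t}  [seen]
{r, s} --b--> {p, q, r, s, t}  [seen]
{q, s} --a--> {p, q, r, s}  [new]
{q, s} --b--> {p, q, s, t}  [new]
{p, q, r, s, t} --a--> {p, q, r, s, t}  [seen]
{p, q, r, s, t} --b--> {p, q, r, s, t}  [seen]
{p, q, r, s} --a--> {p, q, r, s, t}  [seen]
{p, q, r, s} --b--> {p, q, r, s, t}  [seen]
{p, q, s, t} --a--> {p, q, r, s}  [seen]
{p, q, s, t} --b--> {p, q, r, s, t}  [seen]
Reachable DFA states: {p}, {s}, {q, r, s, t}, {r, s}, {q, s}, {p, q, r, s, t}, {p, q, r, s}, {p, q, s, t}.

8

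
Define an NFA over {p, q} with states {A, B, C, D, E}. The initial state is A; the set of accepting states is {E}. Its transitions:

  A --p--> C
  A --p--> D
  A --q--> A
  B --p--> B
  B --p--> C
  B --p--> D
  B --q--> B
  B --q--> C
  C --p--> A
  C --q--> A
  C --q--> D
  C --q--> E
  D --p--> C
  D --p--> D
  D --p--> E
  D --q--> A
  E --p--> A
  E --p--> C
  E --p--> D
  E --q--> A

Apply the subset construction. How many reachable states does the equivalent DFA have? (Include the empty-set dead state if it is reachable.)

Start state of the DFA: {A}.
{A} --p--> {C, D}  [new]
{A} --q--> {A}  [seen]
{C, D} --p--> {A, C, D, E}  [new]
{C, D} --q--> {A, D, E}  [new]
{A, C, D, E} --p--> {A, C, D, E}  [seen]
{A, C, D, E} --q--> {A, D, E}  [seen]
{A, D, E} --p--> {A, C, D, E}  [seen]
{A, D, E} --q--> {A}  [seen]
Reachable DFA states: {A}, {C, D}, {A, C, D, E}, {A, D, E}.

4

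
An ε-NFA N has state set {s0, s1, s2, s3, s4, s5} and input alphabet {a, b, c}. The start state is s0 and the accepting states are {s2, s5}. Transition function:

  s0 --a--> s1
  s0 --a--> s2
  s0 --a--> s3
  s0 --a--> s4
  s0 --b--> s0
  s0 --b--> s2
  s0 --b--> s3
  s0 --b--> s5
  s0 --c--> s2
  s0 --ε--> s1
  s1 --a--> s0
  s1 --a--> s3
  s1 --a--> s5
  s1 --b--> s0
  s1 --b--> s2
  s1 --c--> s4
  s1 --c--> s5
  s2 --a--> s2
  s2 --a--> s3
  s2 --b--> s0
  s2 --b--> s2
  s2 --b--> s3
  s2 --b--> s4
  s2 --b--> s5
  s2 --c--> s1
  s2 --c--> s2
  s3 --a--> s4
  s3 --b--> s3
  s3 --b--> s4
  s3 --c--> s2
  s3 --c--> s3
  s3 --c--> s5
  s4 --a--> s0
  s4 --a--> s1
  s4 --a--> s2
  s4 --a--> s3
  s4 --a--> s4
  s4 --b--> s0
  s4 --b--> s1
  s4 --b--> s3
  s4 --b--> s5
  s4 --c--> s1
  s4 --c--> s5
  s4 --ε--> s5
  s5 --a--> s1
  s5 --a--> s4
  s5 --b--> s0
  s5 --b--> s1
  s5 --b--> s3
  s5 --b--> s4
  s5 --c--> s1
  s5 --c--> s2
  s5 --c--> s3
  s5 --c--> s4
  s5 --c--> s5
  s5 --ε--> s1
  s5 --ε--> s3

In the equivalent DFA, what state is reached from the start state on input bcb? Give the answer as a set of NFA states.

Start: {s0, s1}.
δ(s0,b) = {s0, s2, s3, s5}; δ(s1,b) = {s0, s2}.
Union: {s0, s2, s3, s5}.
ε-closure gives {s0, s1, s2, s3, s5}.
After b: {s0, s1, s2, s3, s5}.
δ(s0,c) = {s2}; δ(s1,c) = {s4, s5}; δ(s2,c) = {s1, s2}; δ(s3,c) = {s2, s3, s5}; δ(s5,c) = {s1, s2, s3, s4, s5}.
Union: {s1, s2, s3, s4, s5}.
After c: {s1, s2, s3, s4, s5}.
δ(s1,b) = {s0, s2}; δ(s2,b) = {s0, s2, s3, s4, s5}; δ(s3,b) = {s3, s4}; δ(s4,b) = {s0, s1, s3, s5}; δ(s5,b) = {s0, s1, s3, s4}.
Union: {s0, s1, s2, s3, s4, s5}.
After b: {s0, s1, s2, s3, s4, s5}.

{s0, s1, s2, s3, s4, s5}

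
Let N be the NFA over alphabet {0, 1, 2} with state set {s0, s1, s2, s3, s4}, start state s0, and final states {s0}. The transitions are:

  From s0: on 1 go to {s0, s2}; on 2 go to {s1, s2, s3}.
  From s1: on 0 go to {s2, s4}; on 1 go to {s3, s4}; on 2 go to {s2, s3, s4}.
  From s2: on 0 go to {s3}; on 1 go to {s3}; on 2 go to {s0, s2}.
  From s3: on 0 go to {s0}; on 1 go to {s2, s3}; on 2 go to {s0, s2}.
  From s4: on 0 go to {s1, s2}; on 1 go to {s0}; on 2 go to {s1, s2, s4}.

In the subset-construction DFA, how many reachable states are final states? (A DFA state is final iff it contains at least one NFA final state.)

Start state of the DFA: {s0}.
{s0} --0--> ∅  [new]
{s0} --1--> {s0, s2}  [new]
{s0} --2--> {s1, s2, s3}  [new]
∅ --0--> ∅  [seen]
∅ --1--> ∅  [seen]
∅ --2--> ∅  [seen]
{s0, s2} --0--> {s3}  [new]
{s0, s2} --1--> {s0, s2, s3}  [new]
{s0, s2} --2--> {s0, s1, s2, s3}  [new]
{s1, s2, s3} --0--> {s0, s2, s3, s4}  [new]
{s1, s2, s3} --1--> {s2, s3, s4}  [new]
{s1, s2, s3} --2--> {s0, s2, s3, s4}  [seen]
{s3} --0--> {s0}  [seen]
{s3} --1--> {s2, s3}  [new]
{s3} --2--> {s0, s2}  [seen]
{s0, s2, s3} --0--> {s0, s3}  [new]
{s0, s2, s3} --1--> {s0, s2, s3}  [seen]
{s0, s2, s3} --2--> {s0, s1, s2, s3}  [seen]
{s0, s1, s2, s3} --0--> {s0, s2, s3, s4}  [seen]
{s0, s1, s2, s3} --1--> {s0, s2, s3, s4}  [seen]
{s0, s1, s2, s3} --2--> {s0, s1, s2, s3, s4}  [new]
{s0, s2, s3, s4} --0--> {s0, s1, s2, s3}  [seen]
{s0, s2, s3, s4} --1--> {s0, s2, s3}  [seen]
{s0, s2, s3, s4} --2--> {s0, s1, s2, s3, s4}  [seen]
{s2, s3, s4} --0--> {s0, s1, s2, s3}  [seen]
{s2, s3, s4} --1--> {s0, s2, s3}  [seen]
{s2, s3, s4} --2--> {s0, s1, s2, s4}  [new]
{s2, s3} --0--> {s0, s3}  [seen]
{s2, s3} --1--> {s2, s3}  [seen]
{s2, s3} --2--> {s0, s2}  [seen]
{s0, s3} --0--> {s0}  [seen]
{s0, s3} --1--> {s0, s2, s3}  [seen]
{s0, s3} --2--> {s0, s1, s2, s3}  [seen]
{s0, s1, s2, s3, s4} --0--> {s0, s1, s2, s3, s4}  [seen]
{s0, s1, s2, s3, s4} --1--> {s0, s2, s3, s4}  [seen]
{s0, s1, s2, s3, s4} --2--> {s0, s1, s2, s3, s4}  [seen]
{s0, s1, s2, s4} --0--> {s1, s2, s3, s4}  [new]
{s0, s1, s2, s4} --1--> {s0, s2, s3, s4}  [seen]
{s0, s1, s2, s4} --2--> {s0, s1, s2, s3, s4}  [seen]
{s1, s2, s3, s4} --0--> {s0, s1, s2, s3, s4}  [seen]
{s1, s2, s3, s4} --1--> {s0, s2, s3, s4}  [seen]
{s1, s2, s3, s4} --2--> {s0, s1, s2, s3, s4}  [seen]
Reachable DFA states: {s0}, ∅, {s0, s2}, {s1, s2, s3}, {s3}, {s0, s2, s3}, {s0, s1, s2, s3}, {s0, s2, s3, s4}, {s2, s3, s4}, {s2, s3}, {s0, s3}, {s0, s1, s2, s3, s4}, {s0, s1, s2, s4}, {s1, s2, s3, s4}.
Accepting DFA states (contain an NFA accepting state): {s0}, {s0, s2}, {s0, s2, s3}, {s0, s1, s2, s3}, {s0, s2, s3, s4}, {s0, s3}, {s0, s1, s2, s3, s4}, {s0, s1, s2, s4}.

8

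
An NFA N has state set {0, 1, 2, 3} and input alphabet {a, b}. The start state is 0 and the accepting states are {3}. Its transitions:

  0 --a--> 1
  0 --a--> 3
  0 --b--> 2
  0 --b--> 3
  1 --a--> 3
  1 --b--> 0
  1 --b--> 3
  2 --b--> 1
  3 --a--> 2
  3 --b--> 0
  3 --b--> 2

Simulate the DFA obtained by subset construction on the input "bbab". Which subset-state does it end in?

{0, 2, 3}

Start: {0}.
δ(0,b) = {2, 3}.
Union: {2, 3}.
After b: {2, 3}.
δ(2,b) = {1}; δ(3,b) = {0, 2}.
Union: {0, 1, 2}.
After b: {0, 1, 2}.
δ(0,a) = {1, 3}; δ(1,a) = {3}; δ(2,a) = ∅.
Union: {1, 3}.
After a: {1, 3}.
δ(1,b) = {0, 3}; δ(3,b) = {0, 2}.
Union: {0, 2, 3}.
After b: {0, 2, 3}.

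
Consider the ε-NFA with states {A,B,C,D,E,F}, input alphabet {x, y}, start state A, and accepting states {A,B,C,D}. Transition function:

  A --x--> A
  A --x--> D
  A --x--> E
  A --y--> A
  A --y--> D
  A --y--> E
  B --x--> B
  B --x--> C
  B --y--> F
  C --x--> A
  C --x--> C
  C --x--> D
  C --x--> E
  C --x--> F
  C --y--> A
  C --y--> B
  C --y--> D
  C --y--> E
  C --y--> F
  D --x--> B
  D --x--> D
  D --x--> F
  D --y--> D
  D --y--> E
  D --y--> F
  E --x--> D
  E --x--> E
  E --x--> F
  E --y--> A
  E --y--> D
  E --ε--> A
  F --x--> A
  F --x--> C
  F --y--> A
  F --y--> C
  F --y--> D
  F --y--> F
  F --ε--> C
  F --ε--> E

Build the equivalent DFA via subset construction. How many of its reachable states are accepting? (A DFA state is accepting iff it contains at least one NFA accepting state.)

Start state of the DFA: {A} (ε-closure of the NFA start).
{A} --x--> {A,D,E}  [new]
{A} --y--> {A,D,E}  [seen]
{A,D,E} --x--> {A,B,C,D,E,F}  [new]
{A,D,E} --y--> {A,C,D,E,F}  [new]
{A,B,C,D,E,F} --x--> {A,B,C,D,E,F}  [seen]
{A,B,C,D,E,F} --y--> {A,B,C,D,E,F}  [seen]
{A,C,D,E,F} --x--> {A,B,C,D,E,F}  [seen]
{A,C,D,E,F} --y--> {A,B,C,D,E,F}  [seen]
Reachable DFA states: {A}, {A,D,E}, {A,B,C,D,E,F}, {A,C,D,E,F}.
Accepting DFA states (contain an NFA accepting state): {A}, {A,D,E}, {A,B,C,D,E,F}, {A,C,D,E,F}.

4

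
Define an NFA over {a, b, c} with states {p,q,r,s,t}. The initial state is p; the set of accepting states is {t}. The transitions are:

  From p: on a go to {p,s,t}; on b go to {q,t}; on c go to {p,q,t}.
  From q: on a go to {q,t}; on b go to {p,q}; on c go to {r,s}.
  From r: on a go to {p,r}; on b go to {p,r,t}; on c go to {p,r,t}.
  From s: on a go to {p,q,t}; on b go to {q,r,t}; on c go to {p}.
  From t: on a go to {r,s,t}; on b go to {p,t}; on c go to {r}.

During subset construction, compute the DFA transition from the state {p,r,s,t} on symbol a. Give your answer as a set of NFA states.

δ(p,a) = {p,s,t}; δ(r,a) = {p,r}; δ(s,a) = {p,q,t}; δ(t,a) = {r,s,t}.
Union: {p,q,r,s,t}.

{p,q,r,s,t}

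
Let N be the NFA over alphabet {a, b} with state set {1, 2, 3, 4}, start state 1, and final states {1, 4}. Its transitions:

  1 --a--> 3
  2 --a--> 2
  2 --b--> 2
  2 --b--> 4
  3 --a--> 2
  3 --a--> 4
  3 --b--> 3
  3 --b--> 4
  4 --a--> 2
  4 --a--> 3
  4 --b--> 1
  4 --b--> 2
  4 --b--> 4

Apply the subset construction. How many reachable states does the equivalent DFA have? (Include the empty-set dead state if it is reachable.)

9

Start state of the DFA: {1}.
{1} --a--> {3}  [new]
{1} --b--> ∅  [new]
{3} --a--> {2, 4}  [new]
{3} --b--> {3, 4}  [new]
∅ --a--> ∅  [seen]
∅ --b--> ∅  [seen]
{2, 4} --a--> {2, 3}  [new]
{2, 4} --b--> {1, 2, 4}  [new]
{3, 4} --a--> {2, 3, 4}  [new]
{3, 4} --b--> {1, 2, 3, 4}  [new]
{2, 3} --a--> {2, 4}  [seen]
{2, 3} --b--> {2, 3, 4}  [seen]
{1, 2, 4} --a--> {2, 3}  [seen]
{1, 2, 4} --b--> {1, 2, 4}  [seen]
{2, 3, 4} --a--> {2, 3, 4}  [seen]
{2, 3, 4} --b--> {1, 2, 3, 4}  [seen]
{1, 2, 3, 4} --a--> {2, 3, 4}  [seen]
{1, 2, 3, 4} --b--> {1, 2, 3, 4}  [seen]
Reachable DFA states: {1}, {3}, ∅, {2, 4}, {3, 4}, {2, 3}, {1, 2, 4}, {2, 3, 4}, {1, 2, 3, 4}.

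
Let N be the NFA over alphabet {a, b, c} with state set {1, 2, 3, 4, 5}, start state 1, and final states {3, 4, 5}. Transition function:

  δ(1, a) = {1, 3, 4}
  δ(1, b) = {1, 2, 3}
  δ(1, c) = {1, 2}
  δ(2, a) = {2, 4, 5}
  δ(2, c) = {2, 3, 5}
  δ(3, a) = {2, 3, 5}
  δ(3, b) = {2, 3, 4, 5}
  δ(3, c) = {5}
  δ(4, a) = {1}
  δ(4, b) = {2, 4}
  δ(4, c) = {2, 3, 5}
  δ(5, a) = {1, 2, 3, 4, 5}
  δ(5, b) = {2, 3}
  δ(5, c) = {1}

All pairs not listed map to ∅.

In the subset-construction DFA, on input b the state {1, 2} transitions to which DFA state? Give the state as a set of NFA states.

δ(1,b) = {1, 2, 3}; δ(2,b) = ∅.
Union: {1, 2, 3}.

{1, 2, 3}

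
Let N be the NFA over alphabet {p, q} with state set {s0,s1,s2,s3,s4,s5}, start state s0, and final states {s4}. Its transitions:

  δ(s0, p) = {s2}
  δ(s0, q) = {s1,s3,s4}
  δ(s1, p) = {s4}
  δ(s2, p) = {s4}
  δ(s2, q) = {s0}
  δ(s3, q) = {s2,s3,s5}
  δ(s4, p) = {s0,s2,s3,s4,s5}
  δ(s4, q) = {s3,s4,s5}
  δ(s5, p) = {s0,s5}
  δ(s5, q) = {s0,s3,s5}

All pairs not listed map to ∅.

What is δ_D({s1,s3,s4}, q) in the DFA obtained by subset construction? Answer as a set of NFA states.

δ(s1,q) = ∅; δ(s3,q) = {s2,s3,s5}; δ(s4,q) = {s3,s4,s5}.
Union: {s2,s3,s4,s5}.

{s2,s3,s4,s5}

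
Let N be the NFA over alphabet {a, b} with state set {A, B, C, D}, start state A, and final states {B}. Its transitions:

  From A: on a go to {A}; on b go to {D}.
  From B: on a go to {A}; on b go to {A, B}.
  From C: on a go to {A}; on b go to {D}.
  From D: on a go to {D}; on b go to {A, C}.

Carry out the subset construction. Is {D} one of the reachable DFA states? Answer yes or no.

Start state of the DFA: {A}.
{A} --a--> {A}  [seen]
{A} --b--> {D}  [new]
{D} --a--> {D}  [seen]
{D} --b--> {A, C}  [new]
{A, C} --a--> {A}  [seen]
{A, C} --b--> {D}  [seen]
Reachable DFA states: {A}, {D}, {A, C}.
{D} is among them.

yes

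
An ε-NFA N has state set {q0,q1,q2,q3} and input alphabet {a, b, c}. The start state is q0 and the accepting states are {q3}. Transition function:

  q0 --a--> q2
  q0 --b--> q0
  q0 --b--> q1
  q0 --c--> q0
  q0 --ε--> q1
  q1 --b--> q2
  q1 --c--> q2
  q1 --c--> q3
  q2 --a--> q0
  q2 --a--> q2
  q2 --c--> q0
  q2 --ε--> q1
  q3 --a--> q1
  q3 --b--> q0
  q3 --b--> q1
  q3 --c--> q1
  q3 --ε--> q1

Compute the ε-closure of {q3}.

{q1,q3}

Begin with {q3}.
q3 →ε {q1}; add q1.
ε-closure = {q1,q3}.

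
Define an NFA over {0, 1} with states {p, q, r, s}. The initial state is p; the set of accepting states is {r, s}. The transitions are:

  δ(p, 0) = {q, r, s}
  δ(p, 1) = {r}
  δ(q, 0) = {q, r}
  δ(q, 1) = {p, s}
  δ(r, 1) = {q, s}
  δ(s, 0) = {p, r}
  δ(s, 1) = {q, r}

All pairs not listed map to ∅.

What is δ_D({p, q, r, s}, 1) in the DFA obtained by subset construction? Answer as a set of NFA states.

{p, q, r, s}

δ(p,1) = {r}; δ(q,1) = {p, s}; δ(r,1) = {q, s}; δ(s,1) = {q, r}.
Union: {p, q, r, s}.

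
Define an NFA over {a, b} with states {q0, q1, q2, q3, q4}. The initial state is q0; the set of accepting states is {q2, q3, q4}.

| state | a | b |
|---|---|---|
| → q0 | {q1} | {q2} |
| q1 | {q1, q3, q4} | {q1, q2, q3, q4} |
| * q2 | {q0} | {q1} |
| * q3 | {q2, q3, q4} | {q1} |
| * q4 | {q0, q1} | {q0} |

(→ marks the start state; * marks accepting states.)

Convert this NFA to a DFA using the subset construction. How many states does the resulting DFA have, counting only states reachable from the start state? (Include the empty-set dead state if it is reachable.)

6

Start state of the DFA: {q0}.
{q0} --a--> {q1}  [new]
{q0} --b--> {q2}  [new]
{q1} --a--> {q1, q3, q4}  [new]
{q1} --b--> {q1, q2, q3, q4}  [new]
{q2} --a--> {q0}  [seen]
{q2} --b--> {q1}  [seen]
{q1, q3, q4} --a--> {q0, q1, q2, q3, q4}  [new]
{q1, q3, q4} --b--> {q0, q1, q2, q3, q4}  [seen]
{q1, q2, q3, q4} --a--> {q0, q1, q2, q3, q4}  [seen]
{q1, q2, q3, q4} --b--> {q0, q1, q2, q3, q4}  [seen]
{q0, q1, q2, q3, q4} --a--> {q0, q1, q2, q3, q4}  [seen]
{q0, q1, q2, q3, q4} --b--> {q0, q1, q2, q3, q4}  [seen]
Reachable DFA states: {q0}, {q1}, {q2}, {q1, q3, q4}, {q1, q2, q3, q4}, {q0, q1, q2, q3, q4}.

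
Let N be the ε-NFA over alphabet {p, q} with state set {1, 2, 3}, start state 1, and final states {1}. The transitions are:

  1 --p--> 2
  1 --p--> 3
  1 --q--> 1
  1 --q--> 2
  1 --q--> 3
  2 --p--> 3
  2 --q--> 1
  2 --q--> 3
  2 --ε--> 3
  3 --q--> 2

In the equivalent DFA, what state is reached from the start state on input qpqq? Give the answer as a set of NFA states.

{1, 2, 3}

Start: {1}.
δ(1,q) = {1, 2, 3}.
Union: {1, 2, 3}.
After q: {1, 2, 3}.
δ(1,p) = {2, 3}; δ(2,p) = {3}; δ(3,p) = ∅.
Union: {2, 3}.
After p: {2, 3}.
δ(2,q) = {1, 3}; δ(3,q) = {2}.
Union: {1, 2, 3}.
After q: {1, 2, 3}.
δ(1,q) = {1, 2, 3}; δ(2,q) = {1, 3}; δ(3,q) = {2}.
Union: {1, 2, 3}.
After q: {1, 2, 3}.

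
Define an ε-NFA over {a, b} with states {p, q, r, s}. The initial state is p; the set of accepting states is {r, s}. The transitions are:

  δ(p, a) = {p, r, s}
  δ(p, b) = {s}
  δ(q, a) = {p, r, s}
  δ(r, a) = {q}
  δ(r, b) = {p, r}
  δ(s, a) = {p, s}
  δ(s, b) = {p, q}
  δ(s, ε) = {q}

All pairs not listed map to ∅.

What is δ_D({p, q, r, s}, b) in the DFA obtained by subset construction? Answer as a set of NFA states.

{p, q, r, s}

δ(p,b) = {s}; δ(q,b) = ∅; δ(r,b) = {p, r}; δ(s,b) = {p, q}.
Union: {p, q, r, s}.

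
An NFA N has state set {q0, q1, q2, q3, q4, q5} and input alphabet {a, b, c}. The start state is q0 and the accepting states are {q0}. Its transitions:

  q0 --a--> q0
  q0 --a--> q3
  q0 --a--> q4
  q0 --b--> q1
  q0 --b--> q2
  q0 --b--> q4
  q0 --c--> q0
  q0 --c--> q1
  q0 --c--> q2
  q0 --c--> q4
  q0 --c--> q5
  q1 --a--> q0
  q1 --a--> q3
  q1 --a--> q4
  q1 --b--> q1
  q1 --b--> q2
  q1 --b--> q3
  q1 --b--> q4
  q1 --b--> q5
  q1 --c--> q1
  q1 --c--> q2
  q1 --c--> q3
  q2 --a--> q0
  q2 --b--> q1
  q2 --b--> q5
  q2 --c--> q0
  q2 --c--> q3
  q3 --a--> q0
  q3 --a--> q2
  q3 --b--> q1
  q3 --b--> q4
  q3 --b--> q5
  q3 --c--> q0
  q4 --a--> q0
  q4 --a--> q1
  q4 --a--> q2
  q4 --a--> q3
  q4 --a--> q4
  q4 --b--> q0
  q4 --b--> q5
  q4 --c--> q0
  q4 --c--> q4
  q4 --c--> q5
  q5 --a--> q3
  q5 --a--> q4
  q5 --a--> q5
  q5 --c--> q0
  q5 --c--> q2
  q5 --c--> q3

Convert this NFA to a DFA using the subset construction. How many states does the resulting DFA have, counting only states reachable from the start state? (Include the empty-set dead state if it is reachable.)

6

Start state of the DFA: {q0}.
{q0} --a--> {q0, q3, q4}  [new]
{q0} --b--> {q1, q2, q4}  [new]
{q0} --c--> {q0, q1, q2, q4, q5}  [new]
{q0, q3, q4} --a--> {q0, q1, q2, q3, q4}  [new]
{q0, q3, q4} --b--> {q0, q1, q2, q4, q5}  [seen]
{q0, q3, q4} --c--> {q0, q1, q2, q4, q5}  [seen]
{q1, q2, q4} --a--> {q0, q1, q2, q3, q4}  [seen]
{q1, q2, q4} --b--> {q0, q1, q2, q3, q4, q5}  [new]
{q1, q2, q4} --c--> {q0, q1, q2, q3, q4, q5}  [seen]
{q0, q1, q2, q4, q5} --a--> {q0, q1, q2, q3, q4, q5}  [seen]
{q0, q1, q2, q4, q5} --b--> {q0, q1, q2, q3, q4, q5}  [seen]
{q0, q1, q2, q4, q5} --c--> {q0, q1, q2, q3, q4, q5}  [seen]
{q0, q1, q2, q3, q4} --a--> {q0, q1, q2, q3, q4}  [seen]
{q0, q1, q2, q3, q4} --b--> {q0, q1, q2, q3, q4, q5}  [seen]
{q0, q1, q2, q3, q4} --c--> {q0, q1, q2, q3, q4, q5}  [seen]
{q0, q1, q2, q3, q4, q5} --a--> {q0, q1, q2, q3, q4, q5}  [seen]
{q0, q1, q2, q3, q4, q5} --b--> {q0, q1, q2, q3, q4, q5}  [seen]
{q0, q1, q2, q3, q4, q5} --c--> {q0, q1, q2, q3, q4, q5}  [seen]
Reachable DFA states: {q0}, {q0, q3, q4}, {q1, q2, q4}, {q0, q1, q2, q4, q5}, {q0, q1, q2, q3, q4}, {q0, q1, q2, q3, q4, q5}.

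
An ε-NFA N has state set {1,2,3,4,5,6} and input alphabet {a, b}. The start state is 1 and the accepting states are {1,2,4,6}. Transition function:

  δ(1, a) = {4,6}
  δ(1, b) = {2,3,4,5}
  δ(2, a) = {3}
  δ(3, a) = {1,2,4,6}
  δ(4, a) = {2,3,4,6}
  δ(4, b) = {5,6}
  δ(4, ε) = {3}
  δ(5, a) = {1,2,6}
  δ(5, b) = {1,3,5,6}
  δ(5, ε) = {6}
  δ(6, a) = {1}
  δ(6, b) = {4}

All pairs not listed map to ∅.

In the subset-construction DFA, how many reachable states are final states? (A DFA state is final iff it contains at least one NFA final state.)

7

Start state of the DFA: {1} (ε-closure of the NFA start).
{1} --a--> {3,4,6}  [new]
{1} --b--> {2,3,4,5,6}  [new]
{3,4,6} --a--> {1,2,3,4,6}  [new]
{3,4,6} --b--> {3,4,5,6}  [new]
{2,3,4,5,6} --a--> {1,2,3,4,6}  [seen]
{2,3,4,5,6} --b--> {1,3,4,5,6}  [new]
{1,2,3,4,6} --a--> {1,2,3,4,6}  [seen]
{1,2,3,4,6} --b--> {2,3,4,5,6}  [seen]
{3,4,5,6} --a--> {1,2,3,4,6}  [seen]
{3,4,5,6} --b--> {1,3,4,5,6}  [seen]
{1,3,4,5,6} --a--> {1,2,3,4,6}  [seen]
{1,3,4,5,6} --b--> {1,2,3,4,5,6}  [new]
{1,2,3,4,5,6} --a--> {1,2,3,4,6}  [seen]
{1,2,3,4,5,6} --b--> {1,2,3,4,5,6}  [seen]
Reachable DFA states: {1}, {3,4,6}, {2,3,4,5,6}, {1,2,3,4,6}, {3,4,5,6}, {1,3,4,5,6}, {1,2,3,4,5,6}.
Accepting DFA states (contain an NFA accepting state): {1}, {3,4,6}, {2,3,4,5,6}, {1,2,3,4,6}, {3,4,5,6}, {1,3,4,5,6}, {1,2,3,4,5,6}.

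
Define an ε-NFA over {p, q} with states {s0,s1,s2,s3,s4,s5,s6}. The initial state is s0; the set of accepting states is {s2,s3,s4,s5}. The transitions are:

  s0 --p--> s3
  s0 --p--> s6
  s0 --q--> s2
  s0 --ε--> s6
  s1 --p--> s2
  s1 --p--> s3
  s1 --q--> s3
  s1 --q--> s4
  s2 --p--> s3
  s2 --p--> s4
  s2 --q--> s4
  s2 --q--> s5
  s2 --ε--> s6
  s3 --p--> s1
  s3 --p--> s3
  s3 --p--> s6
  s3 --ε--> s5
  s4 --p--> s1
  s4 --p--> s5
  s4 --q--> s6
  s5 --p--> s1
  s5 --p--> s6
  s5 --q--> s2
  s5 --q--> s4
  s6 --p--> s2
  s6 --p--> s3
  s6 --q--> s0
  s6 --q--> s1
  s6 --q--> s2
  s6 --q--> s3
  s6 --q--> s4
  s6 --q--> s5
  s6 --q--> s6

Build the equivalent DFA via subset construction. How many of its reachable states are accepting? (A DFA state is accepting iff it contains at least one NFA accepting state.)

3

Start state of the DFA: {s0,s6} (ε-closure of the NFA start).
{s0,s6} --p--> {s2,s3,s5,s6}  [new]
{s0,s6} --q--> {s0,s1,s2,s3,s4,s5,s6}  [new]
{s2,s3,s5,s6} --p--> {s1,s2,s3,s4,s5,s6}  [new]
{s2,s3,s5,s6} --q--> {s0,s1,s2,s3,s4,s5,s6}  [seen]
{s0,s1,s2,s3,s4,s5,s6} --p--> {s1,s2,s3,s4,s5,s6}  [seen]
{s0,s1,s2,s3,s4,s5,s6} --q--> {s0,s1,s2,s3,s4,s5,s6}  [seen]
{s1,s2,s3,s4,s5,s6} --p--> {s1,s2,s3,s4,s5,s6}  [seen]
{s1,s2,s3,s4,s5,s6} --q--> {s0,s1,s2,s3,s4,s5,s6}  [seen]
Reachable DFA states: {s0,s6}, {s2,s3,s5,s6}, {s0,s1,s2,s3,s4,s5,s6}, {s1,s2,s3,s4,s5,s6}.
Accepting DFA states (contain an NFA accepting state): {s2,s3,s5,s6}, {s0,s1,s2,s3,s4,s5,s6}, {s1,s2,s3,s4,s5,s6}.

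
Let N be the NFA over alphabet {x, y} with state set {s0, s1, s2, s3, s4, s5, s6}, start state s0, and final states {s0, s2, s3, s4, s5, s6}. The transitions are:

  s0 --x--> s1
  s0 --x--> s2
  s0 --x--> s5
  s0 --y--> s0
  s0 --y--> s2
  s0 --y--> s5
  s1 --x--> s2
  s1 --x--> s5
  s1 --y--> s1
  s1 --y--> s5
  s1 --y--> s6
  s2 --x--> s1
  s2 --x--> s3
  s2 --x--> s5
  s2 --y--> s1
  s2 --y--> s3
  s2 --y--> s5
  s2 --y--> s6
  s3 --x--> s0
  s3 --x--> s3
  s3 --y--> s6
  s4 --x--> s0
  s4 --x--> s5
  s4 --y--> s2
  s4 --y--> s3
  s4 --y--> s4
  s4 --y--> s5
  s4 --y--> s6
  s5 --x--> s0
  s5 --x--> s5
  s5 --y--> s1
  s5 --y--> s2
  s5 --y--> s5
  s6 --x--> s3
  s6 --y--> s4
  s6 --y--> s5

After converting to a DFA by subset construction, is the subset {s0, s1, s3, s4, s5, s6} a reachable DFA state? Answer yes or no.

Start state of the DFA: {s0}.
{s0} --x--> {s1, s2, s5}  [new]
{s0} --y--> {s0, s2, s5}  [new]
{s1, s2, s5} --x--> {s0, s1, s2, s3, s5}  [new]
{s1, s2, s5} --y--> {s1, s2, s3, s5, s6}  [new]
{s0, s2, s5} --x--> {s0, s1, s2, s3, s5}  [seen]
{s0, s2, s5} --y--> {s0, s1, s2, s3, s5, s6}  [new]
{s0, s1, s2, s3, s5} --x--> {s0, s1, s2, s3, s5}  [seen]
{s0, s1, s2, s3, s5} --y--> {s0, s1, s2, s3, s5, s6}  [seen]
{s1, s2, s3, s5, s6} --x--> {s0, s1, s2, s3, s5}  [seen]
{s1, s2, s3, s5, s6} --y--> {s1, s2, s3, s4, s5, s6}  [new]
{s0, s1, s2, s3, s5, s6} --x--> {s0, s1, s2, s3, s5}  [seen]
{s0, s1, s2, s3, s5, s6} --y--> {s0, s1, s2, s3, s4, s5, s6}  [new]
{s1, s2, s3, s4, s5, s6} --x--> {s0, s1, s2, s3, s5}  [seen]
{s1, s2, s3, s4, s5, s6} --y--> {s1, s2, s3, s4, s5, s6}  [seen]
{s0, s1, s2, s3, s4, s5, s6} --x--> {s0, s1, s2, s3, s5}  [seen]
{s0, s1, s2, s3, s4, s5, s6} --y--> {s0, s1, s2, s3, s4, s5, s6}  [seen]
Reachable DFA states: {s0}, {s1, s2, s5}, {s0, s2, s5}, {s0, s1, s2, s3, s5}, {s1, s2, s3, s5, s6}, {s0, s1, s2, s3, s5, s6}, {s1, s2, s3, s4, s5, s6}, {s0, s1, s2, s3, s4, s5, s6}.
{s0, s1, s3, s4, s5, s6} is not among them.

no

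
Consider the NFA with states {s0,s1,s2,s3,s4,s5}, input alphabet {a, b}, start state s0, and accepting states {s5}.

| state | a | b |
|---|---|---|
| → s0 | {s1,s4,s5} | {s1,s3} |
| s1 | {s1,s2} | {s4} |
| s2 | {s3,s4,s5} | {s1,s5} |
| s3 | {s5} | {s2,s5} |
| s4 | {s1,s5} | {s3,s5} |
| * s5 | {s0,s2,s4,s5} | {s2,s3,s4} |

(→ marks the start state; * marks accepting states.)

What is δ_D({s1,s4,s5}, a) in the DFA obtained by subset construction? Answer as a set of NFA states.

{s0,s1,s2,s4,s5}

δ(s1,a) = {s1,s2}; δ(s4,a) = {s1,s5}; δ(s5,a) = {s0,s2,s4,s5}.
Union: {s0,s1,s2,s4,s5}.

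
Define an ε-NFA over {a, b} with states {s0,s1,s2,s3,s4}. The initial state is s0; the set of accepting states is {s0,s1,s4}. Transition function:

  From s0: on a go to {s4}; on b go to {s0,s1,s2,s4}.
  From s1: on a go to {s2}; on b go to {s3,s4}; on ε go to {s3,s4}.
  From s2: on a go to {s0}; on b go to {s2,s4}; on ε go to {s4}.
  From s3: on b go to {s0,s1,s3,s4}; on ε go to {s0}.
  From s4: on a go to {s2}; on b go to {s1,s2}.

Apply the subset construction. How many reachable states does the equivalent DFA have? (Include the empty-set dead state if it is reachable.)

Start state of the DFA: {s0} (ε-closure of the NFA start).
{s0} --a--> {s4}  [new]
{s0} --b--> {s0,s1,s2,s3,s4}  [new]
{s4} --a--> {s2,s4}  [new]
{s4} --b--> {s0,s1,s2,s3,s4}  [seen]
{s0,s1,s2,s3,s4} --a--> {s0,s2,s4}  [new]
{s0,s1,s2,s3,s4} --b--> {s0,s1,s2,s3,s4}  [seen]
{s2,s4} --a--> {s0,s2,s4}  [seen]
{s2,s4} --b--> {s0,s1,s2,s3,s4}  [seen]
{s0,s2,s4} --a--> {s0,s2,s4}  [seen]
{s0,s2,s4} --b--> {s0,s1,s2,s3,s4}  [seen]
Reachable DFA states: {s0}, {s4}, {s0,s1,s2,s3,s4}, {s2,s4}, {s0,s2,s4}.

5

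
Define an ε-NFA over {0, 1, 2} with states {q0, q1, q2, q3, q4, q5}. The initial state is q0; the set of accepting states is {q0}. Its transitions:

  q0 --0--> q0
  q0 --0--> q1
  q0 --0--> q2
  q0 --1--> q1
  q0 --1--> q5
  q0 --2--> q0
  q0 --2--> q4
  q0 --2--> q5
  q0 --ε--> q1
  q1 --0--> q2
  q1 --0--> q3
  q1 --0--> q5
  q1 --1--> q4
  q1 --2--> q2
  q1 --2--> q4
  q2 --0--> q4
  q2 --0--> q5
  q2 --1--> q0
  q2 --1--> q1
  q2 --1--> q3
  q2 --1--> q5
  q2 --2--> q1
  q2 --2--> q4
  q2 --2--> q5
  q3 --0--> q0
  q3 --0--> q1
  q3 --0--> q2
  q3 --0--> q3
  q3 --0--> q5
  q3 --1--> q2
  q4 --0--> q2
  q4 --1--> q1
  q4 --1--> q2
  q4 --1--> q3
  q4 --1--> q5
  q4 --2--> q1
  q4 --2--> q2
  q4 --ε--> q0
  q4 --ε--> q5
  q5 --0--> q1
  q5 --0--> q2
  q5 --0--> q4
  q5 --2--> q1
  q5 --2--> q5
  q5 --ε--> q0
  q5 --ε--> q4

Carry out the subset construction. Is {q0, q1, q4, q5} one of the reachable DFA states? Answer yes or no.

Start state of the DFA: {q0, q1} (ε-closure of the NFA start).
{q0, q1} --0--> {q0, q1, q2, q3, q4, q5}  [new]
{q0, q1} --1--> {q0, q1, q4, q5}  [new]
{q0, q1} --2--> {q0, q1, q2, q4, q5}  [new]
{q0, q1, q2, q3, q4, q5} --0--> {q0, q1, q2, q3, q4, q5}  [seen]
{q0, q1, q2, q3, q4, q5} --1--> {q0, q1, q2, q3, q4, q5}  [seen]
{q0, q1, q2, q3, q4, q5} --2--> {q0, q1, q2, q4, q5}  [seen]
{q0, q1, q4, q5} --0--> {q0, q1, q2, q3, q4, q5}  [seen]
{q0, q1, q4, q5} --1--> {q0, q1, q2, q3, q4, q5}  [seen]
{q0, q1, q4, q5} --2--> {q0, q1, q2, q4, q5}  [seen]
{q0, q1, q2, q4, q5} --0--> {q0, q1, q2, q3, q4, q5}  [seen]
{q0, q1, q2, q4, q5} --1--> {q0, q1, q2, q3, q4, q5}  [seen]
{q0, q1, q2, q4, q5} --2--> {q0, q1, q2, q4, q5}  [seen]
Reachable DFA states: {q0, q1}, {q0, q1, q2, q3, q4, q5}, {q0, q1, q4, q5}, {q0, q1, q2, q4, q5}.
{q0, q1, q4, q5} is among them.

yes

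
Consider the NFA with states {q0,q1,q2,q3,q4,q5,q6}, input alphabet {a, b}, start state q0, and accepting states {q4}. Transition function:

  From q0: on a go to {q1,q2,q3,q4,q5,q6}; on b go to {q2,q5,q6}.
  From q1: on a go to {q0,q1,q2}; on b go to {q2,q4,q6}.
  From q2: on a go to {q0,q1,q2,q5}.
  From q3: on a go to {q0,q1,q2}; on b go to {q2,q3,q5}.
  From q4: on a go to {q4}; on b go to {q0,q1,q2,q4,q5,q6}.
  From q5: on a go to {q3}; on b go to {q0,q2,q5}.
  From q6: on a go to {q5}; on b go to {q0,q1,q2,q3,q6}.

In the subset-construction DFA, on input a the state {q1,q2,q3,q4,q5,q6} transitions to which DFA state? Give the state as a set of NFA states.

{q0,q1,q2,q3,q4,q5}

δ(q1,a) = {q0,q1,q2}; δ(q2,a) = {q0,q1,q2,q5}; δ(q3,a) = {q0,q1,q2}; δ(q4,a) = {q4}; δ(q5,a) = {q3}; δ(q6,a) = {q5}.
Union: {q0,q1,q2,q3,q4,q5}.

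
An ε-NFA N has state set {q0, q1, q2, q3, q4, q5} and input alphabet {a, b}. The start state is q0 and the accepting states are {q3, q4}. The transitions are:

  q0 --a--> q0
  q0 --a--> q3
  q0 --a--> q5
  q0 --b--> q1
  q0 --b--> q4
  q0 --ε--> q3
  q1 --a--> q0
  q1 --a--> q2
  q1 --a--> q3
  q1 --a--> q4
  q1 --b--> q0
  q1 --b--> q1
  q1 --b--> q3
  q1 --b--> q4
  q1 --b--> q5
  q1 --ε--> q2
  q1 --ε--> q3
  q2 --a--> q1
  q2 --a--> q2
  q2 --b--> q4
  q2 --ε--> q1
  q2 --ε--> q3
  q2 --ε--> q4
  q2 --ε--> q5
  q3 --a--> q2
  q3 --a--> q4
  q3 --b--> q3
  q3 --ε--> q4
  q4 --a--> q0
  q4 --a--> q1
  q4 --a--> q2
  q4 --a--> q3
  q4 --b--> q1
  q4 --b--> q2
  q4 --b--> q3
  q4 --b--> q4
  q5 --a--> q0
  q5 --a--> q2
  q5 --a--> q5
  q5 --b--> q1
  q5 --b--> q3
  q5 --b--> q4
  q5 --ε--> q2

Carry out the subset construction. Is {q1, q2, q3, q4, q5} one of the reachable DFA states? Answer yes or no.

yes

Start state of the DFA: {q0, q3, q4} (ε-closure of the NFA start).
{q0, q3, q4} --a--> {q0, q1, q2, q3, q4, q5}  [new]
{q0, q3, q4} --b--> {q1, q2, q3, q4, q5}  [new]
{q0, q1, q2, q3, q4, q5} --a--> {q0, q1, q2, q3, q4, q5}  [seen]
{q0, q1, q2, q3, q4, q5} --b--> {q0, q1, q2, q3, q4, q5}  [seen]
{q1, q2, q3, q4, q5} --a--> {q0, q1, q2, q3, q4, q5}  [seen]
{q1, q2, q3, q4, q5} --b--> {q0, q1, q2, q3, q4, q5}  [seen]
Reachable DFA states: {q0, q3, q4}, {q0, q1, q2, q3, q4, q5}, {q1, q2, q3, q4, q5}.
{q1, q2, q3, q4, q5} is among them.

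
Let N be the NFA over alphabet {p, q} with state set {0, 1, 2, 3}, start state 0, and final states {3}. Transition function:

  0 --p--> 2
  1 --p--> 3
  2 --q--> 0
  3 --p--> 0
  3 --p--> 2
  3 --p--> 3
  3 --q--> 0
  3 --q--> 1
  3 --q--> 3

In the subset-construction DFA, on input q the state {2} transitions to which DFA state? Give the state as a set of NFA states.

{0}

δ(2,q) = {0}.
Union: {0}.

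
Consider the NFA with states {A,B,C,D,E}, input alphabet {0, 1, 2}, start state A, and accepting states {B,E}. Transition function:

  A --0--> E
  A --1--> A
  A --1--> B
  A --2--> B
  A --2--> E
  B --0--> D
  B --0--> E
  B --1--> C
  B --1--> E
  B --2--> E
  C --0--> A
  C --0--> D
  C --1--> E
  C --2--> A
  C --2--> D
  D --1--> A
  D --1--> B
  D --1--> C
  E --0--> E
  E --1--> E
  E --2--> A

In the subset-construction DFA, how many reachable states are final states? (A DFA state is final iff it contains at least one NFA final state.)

Start state of the DFA: {A}.
{A} --0--> {E}  [new]
{A} --1--> {A,B}  [new]
{A} --2--> {B,E}  [new]
{E} --0--> {E}  [seen]
{E} --1--> {E}  [seen]
{E} --2--> {A}  [seen]
{A,B} --0--> {D,E}  [new]
{A,B} --1--> {A,B,C,E}  [new]
{A,B} --2--> {B,E}  [seen]
{B,E} --0--> {D,E}  [seen]
{B,E} --1--> {C,E}  [new]
{B,E} --2--> {A,E}  [new]
{D,E} --0--> {E}  [seen]
{D,E} --1--> {A,B,C,E}  [seen]
{D,E} --2--> {A}  [seen]
{A,B,C,E} --0--> {A,D,E}  [new]
{A,B,C,E} --1--> {A,B,C,E}  [seen]
{A,B,C,E} --2--> {A,B,D,E}  [new]
{C,E} --0--> {A,D,E}  [seen]
{C,E} --1--> {E}  [seen]
{C,E} --2--> {A,D}  [new]
{A,E} --0--> {E}  [seen]
{A,E} --1--> {A,B,E}  [new]
{A,E} --2--> {A,B,E}  [seen]
{A,D,E} --0--> {E}  [seen]
{A,D,E} --1--> {A,B,C,E}  [seen]
{A,D,E} --2--> {A,B,E}  [seen]
{A,B,D,E} --0--> {D,E}  [seen]
{A,B,D,E} --1--> {A,B,C,E}  [seen]
{A,B,D,E} --2--> {A,B,E}  [seen]
{A,D} --0--> {E}  [seen]
{A,D} --1--> {A,B,C}  [new]
{A,D} --2--> {B,E}  [seen]
{A,B,E} --0--> {D,E}  [seen]
{A,B,E} --1--> {A,B,C,E}  [seen]
{A,B,E} --2--> {A,B,E}  [seen]
{A,B,C} --0--> {A,D,E}  [seen]
{A,B,C} --1--> {A,B,C,E}  [seen]
{A,B,C} --2--> {A,B,D,E}  [seen]
Reachable DFA states: {A}, {E}, {A,B}, {B,E}, {D,E}, {A,B,C,E}, {C,E}, {A,E}, {A,D,E}, {A,B,D,E}, {A,D}, {A,B,E}, {A,B,C}.
Accepting DFA states (contain an NFA accepting state): {E}, {A,B}, {B,E}, {D,E}, {A,B,C,E}, {C,E}, {A,E}, {A,D,E}, {A,B,D,E}, {A,B,E}, {A,B,C}.

11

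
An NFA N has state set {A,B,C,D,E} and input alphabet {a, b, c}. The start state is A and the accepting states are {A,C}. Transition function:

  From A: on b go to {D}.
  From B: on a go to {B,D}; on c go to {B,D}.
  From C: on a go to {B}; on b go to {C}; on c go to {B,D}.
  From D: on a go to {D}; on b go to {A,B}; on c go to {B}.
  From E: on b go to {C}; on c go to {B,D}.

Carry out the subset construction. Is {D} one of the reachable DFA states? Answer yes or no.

yes

Start state of the DFA: {A}.
{A} --a--> ∅  [new]
{A} --b--> {D}  [new]
{A} --c--> ∅  [seen]
∅ --a--> ∅  [seen]
∅ --b--> ∅  [seen]
∅ --c--> ∅  [seen]
{D} --a--> {D}  [seen]
{D} --b--> {A,B}  [new]
{D} --c--> {B}  [new]
{A,B} --a--> {B,D}  [new]
{A,B} --b--> {D}  [seen]
{A,B} --c--> {B,D}  [seen]
{B} --a--> {B,D}  [seen]
{B} --b--> ∅  [seen]
{B} --c--> {B,D}  [seen]
{B,D} --a--> {B,D}  [seen]
{B,D} --b--> {A,B}  [seen]
{B,D} --c--> {B,D}  [seen]
Reachable DFA states: {A}, ∅, {D}, {A,B}, {B}, {B,D}.
{D} is among them.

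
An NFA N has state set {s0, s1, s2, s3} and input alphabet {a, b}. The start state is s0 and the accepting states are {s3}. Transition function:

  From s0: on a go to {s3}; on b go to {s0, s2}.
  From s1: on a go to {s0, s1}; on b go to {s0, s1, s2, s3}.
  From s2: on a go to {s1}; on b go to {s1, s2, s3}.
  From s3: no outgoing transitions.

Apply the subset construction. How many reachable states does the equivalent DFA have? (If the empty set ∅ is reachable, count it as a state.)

8

Start state of the DFA: {s0}.
{s0} --a--> {s3}  [new]
{s0} --b--> {s0, s2}  [new]
{s3} --a--> ∅  [new]
{s3} --b--> ∅  [seen]
{s0, s2} --a--> {s1, s3}  [new]
{s0, s2} --b--> {s0, s1, s2, s3}  [new]
∅ --a--> ∅  [seen]
∅ --b--> ∅  [seen]
{s1, s3} --a--> {s0, s1}  [new]
{s1, s3} --b--> {s0, s1, s2, s3}  [seen]
{s0, s1, s2, s3} --a--> {s0, s1, s3}  [new]
{s0, s1, s2, s3} --b--> {s0, s1, s2, s3}  [seen]
{s0, s1} --a--> {s0, s1, s3}  [seen]
{s0, s1} --b--> {s0, s1, s2, s3}  [seen]
{s0, s1, s3} --a--> {s0, s1, s3}  [seen]
{s0, s1, s3} --b--> {s0, s1, s2, s3}  [seen]
Reachable DFA states: {s0}, {s3}, {s0, s2}, ∅, {s1, s3}, {s0, s1, s2, s3}, {s0, s1}, {s0, s1, s3}.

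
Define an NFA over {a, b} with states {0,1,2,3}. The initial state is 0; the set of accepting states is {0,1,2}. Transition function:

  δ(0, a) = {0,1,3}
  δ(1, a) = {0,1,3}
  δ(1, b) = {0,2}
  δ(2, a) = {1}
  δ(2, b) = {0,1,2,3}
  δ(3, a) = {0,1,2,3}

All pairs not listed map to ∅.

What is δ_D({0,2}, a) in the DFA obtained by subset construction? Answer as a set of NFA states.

δ(0,a) = {0,1,3}; δ(2,a) = {1}.
Union: {0,1,3}.

{0,1,3}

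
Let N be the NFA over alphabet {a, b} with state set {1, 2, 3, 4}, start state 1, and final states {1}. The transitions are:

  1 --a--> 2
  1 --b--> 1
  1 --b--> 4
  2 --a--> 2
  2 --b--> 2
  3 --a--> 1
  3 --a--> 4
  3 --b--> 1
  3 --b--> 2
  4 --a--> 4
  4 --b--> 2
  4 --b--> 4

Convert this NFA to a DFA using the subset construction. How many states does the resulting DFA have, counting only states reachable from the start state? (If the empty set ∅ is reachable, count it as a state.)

5

Start state of the DFA: {1}.
{1} --a--> {2}  [new]
{1} --b--> {1, 4}  [new]
{2} --a--> {2}  [seen]
{2} --b--> {2}  [seen]
{1, 4} --a--> {2, 4}  [new]
{1, 4} --b--> {1, 2, 4}  [new]
{2, 4} --a--> {2, 4}  [seen]
{2, 4} --b--> {2, 4}  [seen]
{1, 2, 4} --a--> {2, 4}  [seen]
{1, 2, 4} --b--> {1, 2, 4}  [seen]
Reachable DFA states: {1}, {2}, {1, 4}, {2, 4}, {1, 2, 4}.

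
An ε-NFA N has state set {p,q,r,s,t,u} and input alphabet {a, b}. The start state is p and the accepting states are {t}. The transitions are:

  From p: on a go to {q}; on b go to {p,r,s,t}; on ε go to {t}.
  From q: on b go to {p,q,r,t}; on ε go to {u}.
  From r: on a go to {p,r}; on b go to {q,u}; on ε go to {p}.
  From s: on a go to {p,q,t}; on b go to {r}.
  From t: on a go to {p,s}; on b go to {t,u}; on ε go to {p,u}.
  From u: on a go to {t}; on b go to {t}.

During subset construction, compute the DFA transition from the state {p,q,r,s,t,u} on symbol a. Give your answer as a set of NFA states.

δ(p,a) = {q}; δ(q,a) = ∅; δ(r,a) = {p,r}; δ(s,a) = {p,q,t}; δ(t,a) = {p,s}; δ(u,a) = {t}.
Union: {p,q,r,s,t}.
ε-closure gives {p,q,r,s,t,u}.

{p,q,r,s,t,u}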